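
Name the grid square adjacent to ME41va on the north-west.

Longitude subsquare v = 21; −1 → 20 = u.
Latitude subsquare a = 0; +1 → 1 = b.

ME41ub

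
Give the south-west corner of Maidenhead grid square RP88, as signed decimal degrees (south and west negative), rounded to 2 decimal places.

68.00, 176.00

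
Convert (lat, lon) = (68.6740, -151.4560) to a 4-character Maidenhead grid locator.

BP48

Shift to the Maidenhead origin (180°W, 90°S): lon 28.54, lat 158.67.
Field: lon ⌊28.54/20⌋ = 1 → B; lat ⌊158.67/10⌋ = 15 → P.
Square: lon ⌊8.54/2⌋ = 4; lat ⌊8.67/1⌋ = 8.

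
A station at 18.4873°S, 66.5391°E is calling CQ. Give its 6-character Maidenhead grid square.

Offset from 180°W / 90°S: lon 246.5391°, lat 71.5127°.
Field: lon ⌊246.5391/20⌋ = 12 → M; lat ⌊71.5127/10⌋ = 7 → H.
Square: lon ⌊6.5391/2⌋ = 3; lat ⌊1.5127/1⌋ = 1.
Subsquare: lon ⌊0.5391/0.0833333⌋ = 6 → g; lat ⌊0.5127/0.0416667⌋ = 12 → m.

MH31gm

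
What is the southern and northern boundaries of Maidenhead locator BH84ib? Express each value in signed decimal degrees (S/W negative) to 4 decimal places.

-15.9583, -15.9167

Field B=1, H=7: +1·20° lon, +7·10° lat → SW at lon -160°, lat -20°.
Square 8, 4: +8·2° lon, +4·1° lat → SW at lon -144°, lat -16°.
Subsquare i=8, b=1: +8·0.0833333° lon, +1·0.0416667° lat → SW at lon -143.333°, lat -15.9583°.
Cell spans 0.0833333° lon × 0.0416667° lat.
south -15.9583, north -15.9167.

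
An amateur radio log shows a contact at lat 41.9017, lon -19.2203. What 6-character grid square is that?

IN01jv

Add 180° to longitude and 90° to latitude: 160.7797, 131.9017.
Field: lon ⌊160.7797/20⌋ = 8 → I; lat ⌊131.9017/10⌋ = 13 → N.
Square: lon ⌊0.7797/2⌋ = 0; lat ⌊1.9017/1⌋ = 1.
Subsquare: lon ⌊0.7797/0.0833333⌋ = 9 → j; lat ⌊0.9017/0.0416667⌋ = 21 → v.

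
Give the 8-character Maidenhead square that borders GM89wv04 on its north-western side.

GM89vv95

Longitude extended square 0; −1 → -1, wraps to 9, carry into subsquare.
Longitude subsquare w = 22; −1 → 21 = v.
Latitude extended square 4; +1 → 5.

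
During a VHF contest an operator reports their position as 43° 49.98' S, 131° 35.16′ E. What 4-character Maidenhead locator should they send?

PE56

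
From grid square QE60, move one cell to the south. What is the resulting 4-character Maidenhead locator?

Latitude square 0; −1 → -1, wraps to 9, carry into field.
Latitude field E = 4; −1 → 3 = D.
The longitude characters are unchanged.

QD69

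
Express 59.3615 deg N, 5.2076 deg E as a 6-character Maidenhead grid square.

JO29oi

Add 180° to longitude and 90° to latitude: 185.2076, 149.3615.
Field: 185.2076/20 → 9 → J, 149.3615/10 → 14 → O; chars JO.
Square: 5.2076/2 → 2, 9.3615/1 → 9; chars 29.
Subsquare: 1.2076/0.0833333 → 14 → o, 0.3615/0.0416667 → 8 → i; chars oi.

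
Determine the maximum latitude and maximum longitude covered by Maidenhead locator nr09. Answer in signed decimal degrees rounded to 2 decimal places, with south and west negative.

Field N=13, R=17: +13·20° lon, +17·10° lat → SW at lon 80°, lat 80°.
Square 0, 9: +0·2° lon, +9·1° lat → SW at lon 80°, lat 89°.
Cell spans 2° lon × 1° lat. NE corner is SW corner plus one full cell.
latitude 90.00, longitude 82.00.

90.00, 82.00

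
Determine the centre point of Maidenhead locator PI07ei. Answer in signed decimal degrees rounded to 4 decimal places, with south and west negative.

-2.6458, 120.3750

Field P=15, I=8: +15·20° lon, +8·10° lat → SW at lon 120°, lat -10°.
Square 0, 7: +0·2° lon, +7·1° lat → SW at lon 120°, lat -3°.
Subsquare e=4, i=8: +4·0.0833333° lon, +8·0.0416667° lat → SW at lon 120.333°, lat -2.66667°.
Cell spans 0.0833333° lon × 0.0416667° lat. Centre is SW corner plus half of each.
latitude -2.6458, longitude 120.3750.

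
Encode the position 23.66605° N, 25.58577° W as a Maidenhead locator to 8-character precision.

Shift to the Maidenhead origin (180°W, 90°S): lon 154.41423, lat 113.66605.
Field: lon ⌊154.41423/20⌋ = 7 → H; lat ⌊113.66605/10⌋ = 11 → L.
Square: lon ⌊14.41423/2⌋ = 7; lat ⌊3.66605/1⌋ = 3.
Subsquare: lon ⌊0.41423/0.0833333⌋ = 4 → e; lat ⌊0.66605/0.0416667⌋ = 15 → p.
Extended square: lon ⌊0.08090/0.00833333⌋ = 9; lat ⌊0.04105/0.00416667⌋ = 9.

HL73ep99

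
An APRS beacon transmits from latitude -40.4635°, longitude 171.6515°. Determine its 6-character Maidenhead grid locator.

Shift to the Maidenhead origin (180°W, 90°S): lon 351.6515, lat 49.5365.
Field: lon ⌊351.6515/20⌋ = 17 → R; lat ⌊49.5365/10⌋ = 4 → E.
Square: lon ⌊11.6515/2⌋ = 5; lat ⌊9.5365/1⌋ = 9.
Subsquare: lon ⌊1.6515/0.0833333⌋ = 19 → t; lat ⌊0.5365/0.0416667⌋ = 12 → m.

RE59tm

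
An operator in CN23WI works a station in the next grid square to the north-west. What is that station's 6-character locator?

CN23vj

Longitude subsquare w = 22; −1 → 21 = v.
Latitude subsquare i = 8; +1 → 9 = j.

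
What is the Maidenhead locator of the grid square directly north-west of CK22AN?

Longitude subsquare a = 0; −1 → -1, wraps to 23 = x, carry into square.
Longitude square 2; −1 → 1.
Latitude subsquare n = 13; +1 → 14 = o.

CK12xo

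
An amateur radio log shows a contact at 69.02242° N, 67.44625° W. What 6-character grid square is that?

FP69ga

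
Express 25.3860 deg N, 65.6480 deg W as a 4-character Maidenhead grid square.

FL75

Add 180° to longitude and 90° to latitude: 114.35, 115.39.
Field: lon ⌊114.35/20⌋ = 5 → F; lat ⌊115.39/10⌋ = 11 → L.
Square: lon ⌊14.35/2⌋ = 7; lat ⌊5.39/1⌋ = 5.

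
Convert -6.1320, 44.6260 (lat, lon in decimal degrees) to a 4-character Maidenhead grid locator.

LI23

Add 180° to longitude and 90° to latitude: 224.63, 83.87.
Field: 224.63/20 → 11 → L, 83.87/10 → 8 → I; chars LI.
Square: 4.63/2 → 2, 3.87/1 → 3; chars 23.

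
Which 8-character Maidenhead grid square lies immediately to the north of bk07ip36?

Latitude extended square 6; +1 → 7.
The longitude characters are unchanged.

BK07ip37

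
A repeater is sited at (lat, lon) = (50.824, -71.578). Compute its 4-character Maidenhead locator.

Offset from 180°W / 90°S: lon 108.42°, lat 140.82°.
Field (20°×10°, letters A–R): lon ⌊108.42/20⌋ = 5 → F; lat ⌊140.82/10⌋ = 14 → O.
Square (2°×1°, digits 0–9): lon ⌊8.42/2⌋ = 4; lat ⌊0.82/1⌋ = 0.

FO40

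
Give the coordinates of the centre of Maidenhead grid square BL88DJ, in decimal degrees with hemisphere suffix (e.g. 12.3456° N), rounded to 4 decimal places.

28.3958° N, 143.7083° W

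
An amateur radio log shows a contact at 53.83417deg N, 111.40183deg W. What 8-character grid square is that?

Add 180° to longitude and 90° to latitude: 68.59817, 143.83417.
Field: 68.59817/20 → 3 → D, 143.83417/10 → 14 → O; chars DO.
Square: 8.59817/2 → 4, 3.83417/1 → 3; chars 43.
Subsquare: 0.59817/0.0833333 → 7 → h, 0.83417/0.0416667 → 20 → u; chars hu.
Extended square: 0.01484/0.00833333 → 1, 0.00084/0.00416667 → 0; chars 10.

DO43hu10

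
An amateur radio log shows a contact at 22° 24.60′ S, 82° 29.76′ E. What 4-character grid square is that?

NG17

Add 180° to longitude and 90° to latitude: 262.50, 67.59.
Field: 262.50/20 → 13 → N, 67.59/10 → 6 → G; chars NG.
Square: 2.50/2 → 1, 7.59/1 → 7; chars 17.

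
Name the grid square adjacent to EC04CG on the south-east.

EC04df

Longitude subsquare c = 2; +1 → 3 = d.
Latitude subsquare g = 6; −1 → 5 = f.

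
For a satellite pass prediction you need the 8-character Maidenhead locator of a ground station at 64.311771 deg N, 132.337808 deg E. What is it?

PP64eh04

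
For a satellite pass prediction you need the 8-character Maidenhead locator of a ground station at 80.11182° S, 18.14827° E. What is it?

JA99bv73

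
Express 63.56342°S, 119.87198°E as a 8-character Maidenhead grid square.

OC96wk44

Shift to the Maidenhead origin (180°W, 90°S): lon 299.87198, lat 26.43658.
Field (20°×10°, letters A–R): lon ⌊299.87198/20⌋ = 14 → O; lat ⌊26.43658/10⌋ = 2 → C.
Square (2°×1°, digits 0–9): lon ⌊19.87198/2⌋ = 9; lat ⌊6.43658/1⌋ = 6.
Subsquare (5′×2.5′, letters a–x): lon ⌊1.87198/0.0833333⌋ = 22 → w; lat ⌊0.43658/0.0416667⌋ = 10 → k.
Extended square (30″×15″, digits 0–9): lon ⌊0.03865/0.00833333⌋ = 4; lat ⌊0.01991/0.00416667⌋ = 4.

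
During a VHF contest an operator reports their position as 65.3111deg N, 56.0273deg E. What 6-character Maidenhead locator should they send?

LP85ah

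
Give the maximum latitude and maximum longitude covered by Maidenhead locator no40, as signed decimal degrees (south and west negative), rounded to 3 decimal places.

51.000, 90.000

Field N=13, O=14: +13·20° lon, +14·10° lat → SW at lon 80°, lat 50°.
Square 4, 0: +4·2° lon, +0·1° lat → SW at lon 88°, lat 50°.
Cell spans 2° lon × 1° lat. NE corner is SW corner plus one full cell.
latitude 51.000, longitude 90.000.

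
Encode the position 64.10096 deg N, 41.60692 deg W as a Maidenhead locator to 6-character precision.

GP94ec

Shift to the Maidenhead origin (180°W, 90°S): lon 138.3931, lat 154.1010.
Field: 138.3931/20 → 6 → G, 154.1010/10 → 15 → P; chars GP.
Square: 18.3931/2 → 9, 4.1010/1 → 4; chars 94.
Subsquare: 0.3931/0.0833333 → 4 → e, 0.1010/0.0416667 → 2 → c; chars ec.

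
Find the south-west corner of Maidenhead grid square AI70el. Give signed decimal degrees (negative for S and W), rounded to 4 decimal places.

Field A=0, I=8: +0·20° lon, +8·10° lat → SW at lon -180°, lat -10°.
Square 7, 0: +7·2° lon, +0·1° lat → SW at lon -166°, lat -10°.
Subsquare e=4, l=11: +4·0.0833333° lon, +11·0.0416667° lat → SW at lon -165.667°, lat -9.54167°.
latitude -9.5417, longitude -165.6667.

-9.5417, -165.6667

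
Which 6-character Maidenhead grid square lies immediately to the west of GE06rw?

GE06qw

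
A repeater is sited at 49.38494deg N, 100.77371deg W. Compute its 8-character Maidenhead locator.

DN99oj72

Add 180° to longitude and 90° to latitude: 79.22629, 139.38494.
Field (20°×10°, letters A–R): 79.22629/20 → 3 → D, 139.38494/10 → 13 → N; chars DN.
Square (2°×1°, digits 0–9): 19.22629/2 → 9, 9.38494/1 → 9; chars 99.
Subsquare (5′×2.5′, letters a–x): 1.22629/0.0833333 → 14 → o, 0.38494/0.0416667 → 9 → j; chars oj.
Extended square (30″×15″, digits 0–9): 0.05962/0.00833333 → 7, 0.00994/0.00416667 → 2; chars 72.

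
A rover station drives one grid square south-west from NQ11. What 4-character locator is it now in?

NQ00

Longitude square 1; −1 → 0.
Latitude square 1; −1 → 0.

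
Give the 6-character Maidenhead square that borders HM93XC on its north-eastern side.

Longitude subsquare x = 23; +1 → 24, wraps to 0 = a, carry into square.
Longitude square 9; +1 → 10, wraps to 0, carry into field.
Longitude field H = 7; +1 → 8 = I.
Latitude subsquare c = 2; +1 → 3 = d.

IM03ad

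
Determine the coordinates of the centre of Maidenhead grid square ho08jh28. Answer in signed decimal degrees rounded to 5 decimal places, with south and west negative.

58.32708, -39.22917

Field H=7, O=14: +7·20° lon, +14·10° lat → SW at lon -40°, lat 50°.
Square 0, 8: +0·2° lon, +8·1° lat → SW at lon -40°, lat 58°.
Subsquare j=9, h=7: +9·0.0833333° lon, +7·0.0416667° lat → SW at lon -39.25°, lat 58.2917°.
Extended square 2, 8: +2·0.00833333° lon, +8·0.00416667° lat → SW at lon -39.2333°, lat 58.325°.
Cell spans 0.00833333° lon × 0.00416667° lat. Centre is SW corner plus half of each.
latitude 58.32708, longitude -39.22917.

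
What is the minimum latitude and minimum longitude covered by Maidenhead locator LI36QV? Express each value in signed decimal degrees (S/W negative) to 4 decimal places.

-3.1250, 47.3333

Field L=11, I=8: +11·20° lon, +8·10° lat → SW at lon 40°, lat -10°.
Square 3, 6: +3·2° lon, +6·1° lat → SW at lon 46°, lat -4°.
Subsquare q=16, v=21: +16·0.0833333° lon, +21·0.0416667° lat → SW at lon 47.3333°, lat -3.125°.
latitude -3.1250, longitude 47.3333.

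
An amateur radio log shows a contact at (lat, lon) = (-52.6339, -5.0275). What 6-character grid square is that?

Offset from 180°W / 90°S: lon 174.9725°, lat 37.3661°.
Field: lon ⌊174.9725/20⌋ = 8 → I; lat ⌊37.3661/10⌋ = 3 → D.
Square: lon ⌊14.9725/2⌋ = 7; lat ⌊7.3661/1⌋ = 7.
Subsquare: lon ⌊0.9725/0.0833333⌋ = 11 → l; lat ⌊0.3661/0.0416667⌋ = 8 → i.

ID77li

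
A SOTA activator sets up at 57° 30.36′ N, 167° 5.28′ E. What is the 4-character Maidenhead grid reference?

Offset from 180°W / 90°S: lon 347.09°, lat 147.51°.
Field: 347.09/20 → 17 → R, 147.51/10 → 14 → O; chars RO.
Square: 7.09/2 → 3, 7.51/1 → 7; chars 37.

RO37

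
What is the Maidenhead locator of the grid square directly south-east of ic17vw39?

IC17vw48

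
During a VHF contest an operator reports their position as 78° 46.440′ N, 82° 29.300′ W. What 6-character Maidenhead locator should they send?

EQ88ss

Shift to the Maidenhead origin (180°W, 90°S): lon 97.5117, lat 168.7740.
Field: lon ⌊97.5117/20⌋ = 4 → E; lat ⌊168.7740/10⌋ = 16 → Q.
Square: lon ⌊17.5117/2⌋ = 8; lat ⌊8.7740/1⌋ = 8.
Subsquare: lon ⌊1.5117/0.0833333⌋ = 18 → s; lat ⌊0.7740/0.0416667⌋ = 18 → s.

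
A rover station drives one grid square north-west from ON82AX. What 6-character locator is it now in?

Longitude subsquare a = 0; −1 → -1, wraps to 23 = x, carry into square.
Longitude square 8; −1 → 7.
Latitude subsquare x = 23; +1 → 24, wraps to 0 = a, carry into square.
Latitude square 2; +1 → 3.

ON73xa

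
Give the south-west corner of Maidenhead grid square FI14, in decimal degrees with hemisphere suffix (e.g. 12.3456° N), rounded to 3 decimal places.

6.000° S, 78.000° W

Field F=5, I=8: +5·20° lon, +8·10° lat → SW at lon -80°, lat -10°.
Square 1, 4: +1·2° lon, +4·1° lat → SW at lon -78°, lat -6°.
latitude 6.000° S, longitude 78.000° W.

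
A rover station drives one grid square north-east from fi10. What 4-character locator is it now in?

FI21

Longitude square 1; +1 → 2.
Latitude square 0; +1 → 1.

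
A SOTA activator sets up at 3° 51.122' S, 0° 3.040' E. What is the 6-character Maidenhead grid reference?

JI06ad

Offset from 180°W / 90°S: lon 180.0507°, lat 86.1480°.
Field (20°×10°, letters A–R): 180.0507/20 → 9 → J, 86.1480/10 → 8 → I; chars JI.
Square (2°×1°, digits 0–9): 0.0507/2 → 0, 6.1480/1 → 6; chars 06.
Subsquare (5′×2.5′, letters a–x): 0.0507/0.0833333 → 0 → a, 0.1480/0.0416667 → 3 → d; chars ad.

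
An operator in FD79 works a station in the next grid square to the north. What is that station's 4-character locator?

FE70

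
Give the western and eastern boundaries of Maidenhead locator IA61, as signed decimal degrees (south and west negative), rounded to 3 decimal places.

Field I=8, A=0: +8·20° lon, +0·10° lat → SW at lon -20°, lat -90°.
Square 6, 1: +6·2° lon, +1·1° lat → SW at lon -8°, lat -89°.
Cell spans 2° lon × 1° lat.
west -8.000, east -6.000.

-8.000, -6.000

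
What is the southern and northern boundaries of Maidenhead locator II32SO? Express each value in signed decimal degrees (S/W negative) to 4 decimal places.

-7.4167, -7.3750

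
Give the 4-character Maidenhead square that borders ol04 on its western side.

NL94

Longitude square 0; −1 → -1, wraps to 9, carry into field.
Longitude field O = 14; −1 → 13 = N.
The latitude characters are unchanged.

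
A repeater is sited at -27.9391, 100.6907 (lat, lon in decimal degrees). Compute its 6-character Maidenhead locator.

Offset from 180°W / 90°S: lon 280.6907°, lat 62.0609°.
Field: lon ⌊280.6907/20⌋ = 14 → O; lat ⌊62.0609/10⌋ = 6 → G.
Square: lon ⌊0.6907/2⌋ = 0; lat ⌊2.0609/1⌋ = 2.
Subsquare: lon ⌊0.6907/0.0833333⌋ = 8 → i; lat ⌊0.0609/0.0416667⌋ = 1 → b.

OG02ib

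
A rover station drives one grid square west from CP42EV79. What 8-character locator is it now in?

Longitude extended square 7; −1 → 6.
The latitude characters are unchanged.

CP42ev69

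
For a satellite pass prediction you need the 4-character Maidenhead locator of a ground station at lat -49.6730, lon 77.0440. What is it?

Shift to the Maidenhead origin (180°W, 90°S): lon 257.04, lat 40.33.
Field: 257.04/20 → 12 → M, 40.33/10 → 4 → E; chars ME.
Square: 17.04/2 → 8, 0.33/1 → 0; chars 80.

ME80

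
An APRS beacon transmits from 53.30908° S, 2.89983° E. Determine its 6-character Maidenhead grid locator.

JD16kq

Add 180° to longitude and 90° to latitude: 182.8998, 36.6909.
Field: 182.8998/20 → 9 → J, 36.6909/10 → 3 → D; chars JD.
Square: 2.8998/2 → 1, 6.6909/1 → 6; chars 16.
Subsquare: 0.8998/0.0833333 → 10 → k, 0.6909/0.0416667 → 16 → q; chars kq.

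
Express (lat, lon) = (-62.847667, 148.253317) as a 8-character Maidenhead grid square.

QC47dd06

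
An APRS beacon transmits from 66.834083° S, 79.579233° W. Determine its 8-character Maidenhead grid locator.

Shift to the Maidenhead origin (180°W, 90°S): lon 100.42077, lat 23.16592.
Field: lon ⌊100.42077/20⌋ = 5 → F; lat ⌊23.16592/10⌋ = 2 → C.
Square: lon ⌊0.42077/2⌋ = 0; lat ⌊3.16592/1⌋ = 3.
Subsquare: lon ⌊0.42077/0.0833333⌋ = 5 → f; lat ⌊0.16592/0.0416667⌋ = 3 → d.
Extended square: lon ⌊0.00410/0.00833333⌋ = 0; lat ⌊0.04092/0.00416667⌋ = 9.

FC03fd09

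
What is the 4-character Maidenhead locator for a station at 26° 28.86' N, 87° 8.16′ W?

EL66

Shift to the Maidenhead origin (180°W, 90°S): lon 92.86, lat 116.48.
Field (20°×10°, letters A–R): lon ⌊92.86/20⌋ = 4 → E; lat ⌊116.48/10⌋ = 11 → L.
Square (2°×1°, digits 0–9): lon ⌊12.86/2⌋ = 6; lat ⌊6.48/1⌋ = 6.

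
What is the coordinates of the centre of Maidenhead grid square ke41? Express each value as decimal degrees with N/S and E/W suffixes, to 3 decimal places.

48.500° S, 29.000° E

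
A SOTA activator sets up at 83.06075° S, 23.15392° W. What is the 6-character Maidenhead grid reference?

HA86kw

Offset from 180°W / 90°S: lon 156.8461°, lat 6.9393°.
Field: 156.8461/20 → 7 → H, 6.9393/10 → 0 → A; chars HA.
Square: 16.8461/2 → 8, 6.9393/1 → 6; chars 86.
Subsquare: 0.8461/0.0833333 → 10 → k, 0.9393/0.0416667 → 22 → w; chars kw.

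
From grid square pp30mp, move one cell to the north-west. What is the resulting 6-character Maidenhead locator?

PP30lq

Longitude subsquare m = 12; −1 → 11 = l.
Latitude subsquare p = 15; +1 → 16 = q.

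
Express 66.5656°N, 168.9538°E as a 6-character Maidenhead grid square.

Add 180° to longitude and 90° to latitude: 348.9538, 156.5656.
Field (20°×10°, letters A–R): 348.9538/20 → 17 → R, 156.5656/10 → 15 → P; chars RP.
Square (2°×1°, digits 0–9): 8.9538/2 → 4, 6.5656/1 → 6; chars 46.
Subsquare (5′×2.5′, letters a–x): 0.9538/0.0833333 → 11 → l, 0.5656/0.0416667 → 13 → n; chars ln.

RP46ln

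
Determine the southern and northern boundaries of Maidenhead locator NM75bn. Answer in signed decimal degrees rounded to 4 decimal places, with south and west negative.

Field N=13, M=12: +13·20° lon, +12·10° lat → SW at lon 80°, lat 30°.
Square 7, 5: +7·2° lon, +5·1° lat → SW at lon 94°, lat 35°.
Subsquare b=1, n=13: +1·0.0833333° lon, +13·0.0416667° lat → SW at lon 94.0833°, lat 35.5417°.
Cell spans 0.0833333° lon × 0.0416667° lat.
south 35.5417, north 35.5833.

35.5417, 35.5833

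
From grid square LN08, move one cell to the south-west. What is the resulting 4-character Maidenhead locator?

KN97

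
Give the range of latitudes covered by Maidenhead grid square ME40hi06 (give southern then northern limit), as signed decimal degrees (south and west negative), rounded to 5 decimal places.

-49.64167, -49.63750

Field M=12, E=4: +12·20° lon, +4·10° lat → SW at lon 60°, lat -50°.
Square 4, 0: +4·2° lon, +0·1° lat → SW at lon 68°, lat -50°.
Subsquare h=7, i=8: +7·0.0833333° lon, +8·0.0416667° lat → SW at lon 68.5833°, lat -49.6667°.
Extended square 0, 6: +0·0.00833333° lon, +6·0.00416667° lat → SW at lon 68.5833°, lat -49.6417°.
Cell spans 0.00833333° lon × 0.00416667° lat.
south -49.64167, north -49.63750.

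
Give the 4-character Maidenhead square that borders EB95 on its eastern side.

FB05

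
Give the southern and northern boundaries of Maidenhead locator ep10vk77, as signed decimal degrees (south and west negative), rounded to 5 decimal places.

60.44583, 60.45000

Field E=4, P=15: +4·20° lon, +15·10° lat → SW at lon -100°, lat 60°.
Square 1, 0: +1·2° lon, +0·1° lat → SW at lon -98°, lat 60°.
Subsquare v=21, k=10: +21·0.0833333° lon, +10·0.0416667° lat → SW at lon -96.25°, lat 60.4167°.
Extended square 7, 7: +7·0.00833333° lon, +7·0.00416667° lat → SW at lon -96.1917°, lat 60.4458°.
Cell spans 0.00833333° lon × 0.00416667° lat.
south 60.44583, north 60.45000.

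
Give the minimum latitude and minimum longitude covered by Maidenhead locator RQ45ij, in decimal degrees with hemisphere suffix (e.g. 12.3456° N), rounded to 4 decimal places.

Field R=17, Q=16: +17·20° lon, +16·10° lat → SW at lon 160°, lat 70°.
Square 4, 5: +4·2° lon, +5·1° lat → SW at lon 168°, lat 75°.
Subsquare i=8, j=9: +8·0.0833333° lon, +9·0.0416667° lat → SW at lon 168.667°, lat 75.375°.
latitude 75.3750° N, longitude 168.6667° E.

75.3750° N, 168.6667° E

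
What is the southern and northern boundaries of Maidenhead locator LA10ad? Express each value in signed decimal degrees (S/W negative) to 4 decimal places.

Field L=11, A=0: +11·20° lon, +0·10° lat → SW at lon 40°, lat -90°.
Square 1, 0: +1·2° lon, +0·1° lat → SW at lon 42°, lat -90°.
Subsquare a=0, d=3: +0·0.0833333° lon, +3·0.0416667° lat → SW at lon 42°, lat -89.875°.
Cell spans 0.0833333° lon × 0.0416667° lat.
south -89.8750, north -89.8333.

-89.8750, -89.8333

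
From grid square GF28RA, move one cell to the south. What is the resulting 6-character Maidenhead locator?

GF27rx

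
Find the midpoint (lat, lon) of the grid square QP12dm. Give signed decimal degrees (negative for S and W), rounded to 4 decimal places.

Field Q=16, P=15: +16·20° lon, +15·10° lat → SW at lon 140°, lat 60°.
Square 1, 2: +1·2° lon, +2·1° lat → SW at lon 142°, lat 62°.
Subsquare d=3, m=12: +3·0.0833333° lon, +12·0.0416667° lat → SW at lon 142.25°, lat 62.5°.
Cell spans 0.0833333° lon × 0.0416667° lat. Centre is SW corner plus half of each.
latitude 62.5208, longitude 142.2917.

62.5208, 142.2917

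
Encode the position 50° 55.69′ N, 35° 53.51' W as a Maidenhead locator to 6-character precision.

Shift to the Maidenhead origin (180°W, 90°S): lon 144.1082, lat 140.9282.
Field: lon ⌊144.1082/20⌋ = 7 → H; lat ⌊140.9282/10⌋ = 14 → O.
Square: lon ⌊4.1082/2⌋ = 2; lat ⌊0.9282/1⌋ = 0.
Subsquare: lon ⌊0.1082/0.0833333⌋ = 1 → b; lat ⌊0.9282/0.0416667⌋ = 22 → w.

HO20bw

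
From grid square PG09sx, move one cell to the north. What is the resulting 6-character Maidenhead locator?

PH00sa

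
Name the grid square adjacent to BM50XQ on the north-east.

Longitude subsquare x = 23; +1 → 24, wraps to 0 = a, carry into square.
Longitude square 5; +1 → 6.
Latitude subsquare q = 16; +1 → 17 = r.

BM60ar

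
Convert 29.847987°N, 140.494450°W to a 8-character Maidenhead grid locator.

Add 180° to longitude and 90° to latitude: 39.50555, 119.84799.
Field: lon ⌊39.50555/20⌋ = 1 → B; lat ⌊119.84799/10⌋ = 11 → L.
Square: lon ⌊19.50555/2⌋ = 9; lat ⌊9.84799/1⌋ = 9.
Subsquare: lon ⌊1.50555/0.0833333⌋ = 18 → s; lat ⌊0.84799/0.0416667⌋ = 20 → u.
Extended square: lon ⌊0.00555/0.00833333⌋ = 0; lat ⌊0.01465/0.00416667⌋ = 3.

BL99su03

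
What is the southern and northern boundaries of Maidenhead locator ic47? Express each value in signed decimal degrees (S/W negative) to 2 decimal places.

Field I=8, C=2: +8·20° lon, +2·10° lat → SW at lon -20°, lat -70°.
Square 4, 7: +4·2° lon, +7·1° lat → SW at lon -12°, lat -63°.
Cell spans 2° lon × 1° lat.
south -63.00, north -62.00.

-63.00, -62.00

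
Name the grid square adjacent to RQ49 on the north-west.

Longitude square 4; −1 → 3.
Latitude square 9; +1 → 10, wraps to 0, carry into field.
Latitude field Q = 16; +1 → 17 = R.

RR30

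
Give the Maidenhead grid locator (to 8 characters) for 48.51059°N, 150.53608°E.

QN58gm42

Add 180° to longitude and 90° to latitude: 330.53608, 138.51059.
Field (20°×10°, letters A–R): lon ⌊330.53608/20⌋ = 16 → Q; lat ⌊138.51059/10⌋ = 13 → N.
Square (2°×1°, digits 0–9): lon ⌊10.53608/2⌋ = 5; lat ⌊8.51059/1⌋ = 8.
Subsquare (5′×2.5′, letters a–x): lon ⌊0.53608/0.0833333⌋ = 6 → g; lat ⌊0.51059/0.0416667⌋ = 12 → m.
Extended square (30″×15″, digits 0–9): lon ⌊0.03608/0.00833333⌋ = 4; lat ⌊0.01059/0.00416667⌋ = 2.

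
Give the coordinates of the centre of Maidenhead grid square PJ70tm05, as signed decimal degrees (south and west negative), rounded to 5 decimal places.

0.52292, 135.58750

Field P=15, J=9: +15·20° lon, +9·10° lat → SW at lon 120°, lat 0°.
Square 7, 0: +7·2° lon, +0·1° lat → SW at lon 134°, lat 0°.
Subsquare t=19, m=12: +19·0.0833333° lon, +12·0.0416667° lat → SW at lon 135.583°, lat 0.5°.
Extended square 0, 5: +0·0.00833333° lon, +5·0.00416667° lat → SW at lon 135.583°, lat 0.520833°.
Cell spans 0.00833333° lon × 0.00416667° lat. Centre is SW corner plus half of each.
latitude 0.52292, longitude 135.58750.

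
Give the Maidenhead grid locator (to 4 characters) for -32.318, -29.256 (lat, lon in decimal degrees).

Offset from 180°W / 90°S: lon 150.74°, lat 57.68°.
Field: 150.74/20 → 7 → H, 57.68/10 → 5 → F; chars HF.
Square: 10.74/2 → 5, 7.68/1 → 7; chars 57.

HF57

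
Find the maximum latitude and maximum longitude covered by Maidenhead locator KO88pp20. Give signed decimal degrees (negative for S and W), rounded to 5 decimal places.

58.62917, 37.27500

Field K=10, O=14: +10·20° lon, +14·10° lat → SW at lon 20°, lat 50°.
Square 8, 8: +8·2° lon, +8·1° lat → SW at lon 36°, lat 58°.
Subsquare p=15, p=15: +15·0.0833333° lon, +15·0.0416667° lat → SW at lon 37.25°, lat 58.625°.
Extended square 2, 0: +2·0.00833333° lon, +0·0.00416667° lat → SW at lon 37.2667°, lat 58.625°.
Cell spans 0.00833333° lon × 0.00416667° lat. NE corner is SW corner plus one full cell.
latitude 58.62917, longitude 37.27500.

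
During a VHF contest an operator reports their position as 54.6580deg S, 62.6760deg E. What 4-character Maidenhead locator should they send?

Shift to the Maidenhead origin (180°W, 90°S): lon 242.68, lat 35.34.
Field: lon ⌊242.68/20⌋ = 12 → M; lat ⌊35.34/10⌋ = 3 → D.
Square: lon ⌊2.68/2⌋ = 1; lat ⌊5.34/1⌋ = 5.

MD15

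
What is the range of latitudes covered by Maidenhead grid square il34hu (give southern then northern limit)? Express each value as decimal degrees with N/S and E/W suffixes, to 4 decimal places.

Field I=8, L=11: +8·20° lon, +11·10° lat → SW at lon -20°, lat 20°.
Square 3, 4: +3·2° lon, +4·1° lat → SW at lon -14°, lat 24°.
Subsquare h=7, u=20: +7·0.0833333° lon, +20·0.0416667° lat → SW at lon -13.4167°, lat 24.8333°.
Cell spans 0.0833333° lon × 0.0416667° lat.
south 24.8333° N, north 24.8750° N.

24.8333° N, 24.8750° N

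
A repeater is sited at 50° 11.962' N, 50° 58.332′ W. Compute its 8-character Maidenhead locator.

GO40me37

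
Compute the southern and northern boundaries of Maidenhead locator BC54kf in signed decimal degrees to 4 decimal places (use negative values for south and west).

Field B=1, C=2: +1·20° lon, +2·10° lat → SW at lon -160°, lat -70°.
Square 5, 4: +5·2° lon, +4·1° lat → SW at lon -150°, lat -66°.
Subsquare k=10, f=5: +10·0.0833333° lon, +5·0.0416667° lat → SW at lon -149.167°, lat -65.7917°.
Cell spans 0.0833333° lon × 0.0416667° lat.
south -65.7917, north -65.7500.

-65.7917, -65.7500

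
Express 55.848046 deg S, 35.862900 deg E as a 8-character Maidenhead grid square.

KD74wd36

Add 180° to longitude and 90° to latitude: 215.86290, 34.15195.
Field (20°×10°, letters A–R): 215.86290/20 → 10 → K, 34.15195/10 → 3 → D; chars KD.
Square (2°×1°, digits 0–9): 15.86290/2 → 7, 4.15195/1 → 4; chars 74.
Subsquare (5′×2.5′, letters a–x): 1.86290/0.0833333 → 22 → w, 0.15195/0.0416667 → 3 → d; chars wd.
Extended square (30″×15″, digits 0–9): 0.02957/0.00833333 → 3, 0.02695/0.00416667 → 6; chars 36.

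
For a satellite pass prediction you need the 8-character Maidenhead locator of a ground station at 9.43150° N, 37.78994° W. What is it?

HJ19ck53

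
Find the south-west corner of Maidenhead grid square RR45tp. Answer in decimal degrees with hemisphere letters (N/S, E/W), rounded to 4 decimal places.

85.6250° N, 169.5833° E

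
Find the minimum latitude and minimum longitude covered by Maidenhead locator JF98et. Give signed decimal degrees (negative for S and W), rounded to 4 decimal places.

Field J=9, F=5: +9·20° lon, +5·10° lat → SW at lon 0°, lat -40°.
Square 9, 8: +9·2° lon, +8·1° lat → SW at lon 18°, lat -32°.
Subsquare e=4, t=19: +4·0.0833333° lon, +19·0.0416667° lat → SW at lon 18.3333°, lat -31.2083°.
latitude -31.2083, longitude 18.3333.

-31.2083, 18.3333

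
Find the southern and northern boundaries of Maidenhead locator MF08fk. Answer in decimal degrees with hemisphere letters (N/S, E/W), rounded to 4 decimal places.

Field M=12, F=5: +12·20° lon, +5·10° lat → SW at lon 60°, lat -40°.
Square 0, 8: +0·2° lon, +8·1° lat → SW at lon 60°, lat -32°.
Subsquare f=5, k=10: +5·0.0833333° lon, +10·0.0416667° lat → SW at lon 60.4167°, lat -31.5833°.
Cell spans 0.0833333° lon × 0.0416667° lat.
south 31.5833° S, north 31.5417° S.

31.5833° S, 31.5417° S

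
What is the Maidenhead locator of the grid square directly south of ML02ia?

Latitude subsquare a = 0; −1 → -1, wraps to 23 = x, carry into square.
Latitude square 2; −1 → 1.
The longitude characters are unchanged.

ML01ix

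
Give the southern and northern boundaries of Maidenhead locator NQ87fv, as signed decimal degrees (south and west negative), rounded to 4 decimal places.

77.8750, 77.9167

Field N=13, Q=16: +13·20° lon, +16·10° lat → SW at lon 80°, lat 70°.
Square 8, 7: +8·2° lon, +7·1° lat → SW at lon 96°, lat 77°.
Subsquare f=5, v=21: +5·0.0833333° lon, +21·0.0416667° lat → SW at lon 96.4167°, lat 77.875°.
Cell spans 0.0833333° lon × 0.0416667° lat.
south 77.8750, north 77.9167.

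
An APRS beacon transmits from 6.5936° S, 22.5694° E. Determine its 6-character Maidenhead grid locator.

Add 180° to longitude and 90° to latitude: 202.5694, 83.4064.
Field (20°×10°, letters A–R): lon ⌊202.5694/20⌋ = 10 → K; lat ⌊83.4064/10⌋ = 8 → I.
Square (2°×1°, digits 0–9): lon ⌊2.5694/2⌋ = 1; lat ⌊3.4064/1⌋ = 3.
Subsquare (5′×2.5′, letters a–x): lon ⌊0.5694/0.0833333⌋ = 6 → g; lat ⌊0.4064/0.0416667⌋ = 9 → j.

KI13gj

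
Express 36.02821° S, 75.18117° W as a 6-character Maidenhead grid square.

FF23jx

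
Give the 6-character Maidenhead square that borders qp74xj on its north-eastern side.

Longitude subsquare x = 23; +1 → 24, wraps to 0 = a, carry into square.
Longitude square 7; +1 → 8.
Latitude subsquare j = 9; +1 → 10 = k.

QP84ak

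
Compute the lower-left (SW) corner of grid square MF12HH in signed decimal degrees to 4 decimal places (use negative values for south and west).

-37.7083, 62.5833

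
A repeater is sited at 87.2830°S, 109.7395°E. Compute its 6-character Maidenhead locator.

Shift to the Maidenhead origin (180°W, 90°S): lon 289.7395, lat 2.7170.
Field: lon ⌊289.7395/20⌋ = 14 → O; lat ⌊2.7170/10⌋ = 0 → A.
Square: lon ⌊9.7395/2⌋ = 4; lat ⌊2.7170/1⌋ = 2.
Subsquare: lon ⌊1.7395/0.0833333⌋ = 20 → u; lat ⌊0.7170/0.0416667⌋ = 17 → r.

OA42ur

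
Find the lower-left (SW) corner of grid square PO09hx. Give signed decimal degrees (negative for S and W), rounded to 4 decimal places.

59.9583, 120.5833

Field P=15, O=14: +15·20° lon, +14·10° lat → SW at lon 120°, lat 50°.
Square 0, 9: +0·2° lon, +9·1° lat → SW at lon 120°, lat 59°.
Subsquare h=7, x=23: +7·0.0833333° lon, +23·0.0416667° lat → SW at lon 120.583°, lat 59.9583°.
latitude 59.9583, longitude 120.5833.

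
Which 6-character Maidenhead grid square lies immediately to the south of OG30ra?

OF39rx

Latitude subsquare a = 0; −1 → -1, wraps to 23 = x, carry into square.
Latitude square 0; −1 → -1, wraps to 9, carry into field.
Latitude field G = 6; −1 → 5 = F.
The longitude characters are unchanged.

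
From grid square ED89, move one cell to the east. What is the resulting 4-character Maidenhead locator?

ED99

Longitude square 8; +1 → 9.
The latitude characters are unchanged.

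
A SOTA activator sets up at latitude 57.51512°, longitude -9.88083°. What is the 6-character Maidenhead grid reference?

IO57bm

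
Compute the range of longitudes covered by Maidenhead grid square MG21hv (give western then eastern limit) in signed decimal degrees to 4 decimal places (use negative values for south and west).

64.5833, 64.6667

Field M=12, G=6: +12·20° lon, +6·10° lat → SW at lon 60°, lat -30°.
Square 2, 1: +2·2° lon, +1·1° lat → SW at lon 64°, lat -29°.
Subsquare h=7, v=21: +7·0.0833333° lon, +21·0.0416667° lat → SW at lon 64.5833°, lat -28.125°.
Cell spans 0.0833333° lon × 0.0416667° lat.
west 64.5833, east 64.6667.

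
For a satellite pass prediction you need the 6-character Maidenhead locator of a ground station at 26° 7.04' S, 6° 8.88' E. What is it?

Add 180° to longitude and 90° to latitude: 186.1480, 63.8827.
Field: 186.1480/20 → 9 → J, 63.8827/10 → 6 → G; chars JG.
Square: 6.1480/2 → 3, 3.8827/1 → 3; chars 33.
Subsquare: 0.1480/0.0833333 → 1 → b, 0.8827/0.0416667 → 21 → v; chars bv.

JG33bv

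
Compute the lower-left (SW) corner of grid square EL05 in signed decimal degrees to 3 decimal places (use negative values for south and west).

25.000, -100.000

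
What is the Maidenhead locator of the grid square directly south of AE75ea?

Latitude subsquare a = 0; −1 → -1, wraps to 23 = x, carry into square.
Latitude square 5; −1 → 4.
The longitude characters are unchanged.

AE74ex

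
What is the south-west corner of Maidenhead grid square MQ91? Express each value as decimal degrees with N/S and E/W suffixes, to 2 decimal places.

71.00° N, 78.00° E

Field M=12, Q=16: +12·20° lon, +16·10° lat → SW at lon 60°, lat 70°.
Square 9, 1: +9·2° lon, +1·1° lat → SW at lon 78°, lat 71°.
latitude 71.00° N, longitude 78.00° E.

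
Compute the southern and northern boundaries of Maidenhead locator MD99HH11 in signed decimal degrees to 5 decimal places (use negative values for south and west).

-50.70417, -50.70000

Field M=12, D=3: +12·20° lon, +3·10° lat → SW at lon 60°, lat -60°.
Square 9, 9: +9·2° lon, +9·1° lat → SW at lon 78°, lat -51°.
Subsquare h=7, h=7: +7·0.0833333° lon, +7·0.0416667° lat → SW at lon 78.5833°, lat -50.7083°.
Extended square 1, 1: +1·0.00833333° lon, +1·0.00416667° lat → SW at lon 78.5917°, lat -50.7042°.
Cell spans 0.00833333° lon × 0.00416667° lat.
south -50.70417, north -50.70000.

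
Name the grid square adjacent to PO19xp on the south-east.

PO29ao

Longitude subsquare x = 23; +1 → 24, wraps to 0 = a, carry into square.
Longitude square 1; +1 → 2.
Latitude subsquare p = 15; −1 → 14 = o.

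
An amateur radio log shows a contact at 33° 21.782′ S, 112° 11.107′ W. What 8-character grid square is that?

DF36vp72

Add 180° to longitude and 90° to latitude: 67.81488, 56.63697.
Field: 67.81488/20 → 3 → D, 56.63697/10 → 5 → F; chars DF.
Square: 7.81488/2 → 3, 6.63697/1 → 6; chars 36.
Subsquare: 1.81488/0.0833333 → 21 → v, 0.63697/0.0416667 → 15 → p; chars vp.
Extended square: 0.06488/0.00833333 → 7, 0.01197/0.00416667 → 2; chars 72.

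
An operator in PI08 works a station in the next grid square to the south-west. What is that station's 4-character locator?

Longitude square 0; −1 → -1, wraps to 9, carry into field.
Longitude field P = 15; −1 → 14 = O.
Latitude square 8; −1 → 7.

OI97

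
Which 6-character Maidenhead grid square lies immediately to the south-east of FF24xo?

Longitude subsquare x = 23; +1 → 24, wraps to 0 = a, carry into square.
Longitude square 2; +1 → 3.
Latitude subsquare o = 14; −1 → 13 = n.

FF34an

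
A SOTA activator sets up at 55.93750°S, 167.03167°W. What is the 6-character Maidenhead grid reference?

AD64lb

Shift to the Maidenhead origin (180°W, 90°S): lon 12.9683, lat 34.0625.
Field (20°×10°, letters A–R): lon ⌊12.9683/20⌋ = 0 → A; lat ⌊34.0625/10⌋ = 3 → D.
Square (2°×1°, digits 0–9): lon ⌊12.9683/2⌋ = 6; lat ⌊4.0625/1⌋ = 4.
Subsquare (5′×2.5′, letters a–x): lon ⌊0.9683/0.0833333⌋ = 11 → l; lat ⌊0.0625/0.0416667⌋ = 1 → b.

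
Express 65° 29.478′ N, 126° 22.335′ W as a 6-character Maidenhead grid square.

CP65tl

Shift to the Maidenhead origin (180°W, 90°S): lon 53.6278, lat 155.4913.
Field (20°×10°, letters A–R): 53.6278/20 → 2 → C, 155.4913/10 → 15 → P; chars CP.
Square (2°×1°, digits 0–9): 13.6278/2 → 6, 5.4913/1 → 5; chars 65.
Subsquare (5′×2.5′, letters a–x): 1.6278/0.0833333 → 19 → t, 0.4913/0.0416667 → 11 → l; chars tl.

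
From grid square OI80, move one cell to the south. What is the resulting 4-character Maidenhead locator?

OH89

Latitude square 0; −1 → -1, wraps to 9, carry into field.
Latitude field I = 8; −1 → 7 = H.
The longitude characters are unchanged.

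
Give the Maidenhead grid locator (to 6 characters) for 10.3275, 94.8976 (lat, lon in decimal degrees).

Offset from 180°W / 90°S: lon 274.8976°, lat 100.3275°.
Field: lon ⌊274.8976/20⌋ = 13 → N; lat ⌊100.3275/10⌋ = 10 → K.
Square: lon ⌊14.8976/2⌋ = 7; lat ⌊0.3275/1⌋ = 0.
Subsquare: lon ⌊0.8976/0.0833333⌋ = 10 → k; lat ⌊0.3275/0.0416667⌋ = 7 → h.

NK70kh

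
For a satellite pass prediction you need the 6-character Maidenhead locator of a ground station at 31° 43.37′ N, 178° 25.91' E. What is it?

RM91fr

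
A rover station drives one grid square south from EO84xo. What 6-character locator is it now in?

EO84xn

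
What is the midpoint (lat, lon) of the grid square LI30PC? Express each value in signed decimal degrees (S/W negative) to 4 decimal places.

-9.8958, 47.2917

Field L=11, I=8: +11·20° lon, +8·10° lat → SW at lon 40°, lat -10°.
Square 3, 0: +3·2° lon, +0·1° lat → SW at lon 46°, lat -10°.
Subsquare p=15, c=2: +15·0.0833333° lon, +2·0.0416667° lat → SW at lon 47.25°, lat -9.91667°.
Cell spans 0.0833333° lon × 0.0416667° lat. Centre is SW corner plus half of each.
latitude -9.8958, longitude 47.2917.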